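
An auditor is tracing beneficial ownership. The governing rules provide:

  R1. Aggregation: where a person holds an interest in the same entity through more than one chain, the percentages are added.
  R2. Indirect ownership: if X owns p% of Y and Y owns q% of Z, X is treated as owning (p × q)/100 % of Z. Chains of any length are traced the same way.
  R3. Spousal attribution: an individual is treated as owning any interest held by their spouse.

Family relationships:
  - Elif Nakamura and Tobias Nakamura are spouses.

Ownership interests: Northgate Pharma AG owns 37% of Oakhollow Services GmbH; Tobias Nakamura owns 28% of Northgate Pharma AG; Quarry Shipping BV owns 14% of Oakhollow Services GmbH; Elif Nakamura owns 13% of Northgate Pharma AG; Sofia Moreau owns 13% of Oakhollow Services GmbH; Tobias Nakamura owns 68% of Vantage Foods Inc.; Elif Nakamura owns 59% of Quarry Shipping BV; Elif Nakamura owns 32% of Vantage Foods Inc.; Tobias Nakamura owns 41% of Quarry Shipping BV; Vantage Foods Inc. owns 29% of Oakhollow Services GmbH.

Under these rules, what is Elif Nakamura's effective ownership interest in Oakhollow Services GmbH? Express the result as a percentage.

58.17%

By spousal attribution (R3), Elif Nakamura is treated as also owning Tobias Nakamura's interest in Quarry Shipping BV, giving 59% + 41% = 100%.
By spousal attribution (R3), Elif Nakamura is treated as also owning Tobias Nakamura's interest in Northgate Pharma AG, giving 13% + 28% = 41%.
By spousal attribution (R3), Elif Nakamura is treated as also owning Tobias Nakamura's interest in Vantage Foods Inc, giving 32% + 68% = 100%.
Chain via Quarry Shipping BV (R2): 100% × 14% = 14% of Oakhollow Services GmbH.
Chain via Northgate Pharma AG (R2): 41% × 37% = 15.17% of Oakhollow Services GmbH.
Chain via Vantage Foods Inc. (R2): 100% × 29% = 29% of Oakhollow Services GmbH.
Aggregating (R1): 14% + 15.17% + 29% = 58.17%.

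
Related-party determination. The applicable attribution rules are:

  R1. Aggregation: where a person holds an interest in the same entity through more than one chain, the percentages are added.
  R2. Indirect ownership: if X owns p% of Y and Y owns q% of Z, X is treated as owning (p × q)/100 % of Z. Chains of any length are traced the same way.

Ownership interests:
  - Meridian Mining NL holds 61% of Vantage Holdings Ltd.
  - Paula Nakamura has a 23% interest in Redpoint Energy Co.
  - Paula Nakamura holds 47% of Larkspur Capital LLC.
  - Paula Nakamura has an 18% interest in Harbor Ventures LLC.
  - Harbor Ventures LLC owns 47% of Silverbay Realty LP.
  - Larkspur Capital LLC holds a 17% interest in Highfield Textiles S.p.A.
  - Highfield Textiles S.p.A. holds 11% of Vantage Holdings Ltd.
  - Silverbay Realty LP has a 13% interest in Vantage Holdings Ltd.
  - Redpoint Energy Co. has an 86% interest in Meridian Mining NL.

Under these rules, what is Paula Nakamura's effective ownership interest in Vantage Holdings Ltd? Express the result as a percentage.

Chain via Harbor Ventures LLC → Silverbay Realty LP (R2): 18% × 47% × 13% = 1.0998% of Vantage Holdings Ltd.
Chain via Redpoint Energy Co. → Meridian Mining NL (R2): 23% × 86% × 61% = 12.0658% of Vantage Holdings Ltd.
Chain via Larkspur Capital LLC → Highfield Textiles S.p.A. (R2): 47% × 17% × 11% = 0.8789% of Vantage Holdings Ltd.
Aggregating (R1): 1.0998% + 12.0658% + 0.8789% = 14.0445%.

14.0445%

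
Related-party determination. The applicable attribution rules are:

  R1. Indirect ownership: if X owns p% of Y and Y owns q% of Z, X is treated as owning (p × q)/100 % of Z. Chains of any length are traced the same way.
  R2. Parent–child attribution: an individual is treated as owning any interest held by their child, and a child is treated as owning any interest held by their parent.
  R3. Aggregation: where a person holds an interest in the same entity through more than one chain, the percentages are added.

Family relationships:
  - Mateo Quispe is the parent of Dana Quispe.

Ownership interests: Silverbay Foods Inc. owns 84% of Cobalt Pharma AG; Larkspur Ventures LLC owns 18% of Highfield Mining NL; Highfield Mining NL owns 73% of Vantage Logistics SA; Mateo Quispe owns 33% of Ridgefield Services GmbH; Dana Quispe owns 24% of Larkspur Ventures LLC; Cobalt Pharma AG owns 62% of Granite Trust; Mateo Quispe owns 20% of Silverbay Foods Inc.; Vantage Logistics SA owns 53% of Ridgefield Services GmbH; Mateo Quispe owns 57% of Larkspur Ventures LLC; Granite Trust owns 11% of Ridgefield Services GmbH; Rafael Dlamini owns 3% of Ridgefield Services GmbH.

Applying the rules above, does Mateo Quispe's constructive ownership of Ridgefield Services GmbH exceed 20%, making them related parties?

Yes

By parent–child attribution (R2), Mateo Quispe is treated as also owning Dana Quispe's interest in Larkspur Ventures LLC, giving 57% + 24% = 81%.
Chain via Larkspur Ventures LLC → Highfield Mining NL → Vantage Logistics SA (R1): 81% × 18% × 73% × 53% = 5.641002% of Ridgefield Services GmbH.
Chain via Silverbay Foods Inc. → Cobalt Pharma AG → Granite Trust (R1): 20% × 84% × 62% × 11% = 1.14576% of Ridgefield Services GmbH.
Direct interest in Ridgefield Services GmbH: 33%.
Aggregating (R3): 5.641002% + 1.14576% + 33% = 39.786762%.
39.786762% exceeds the 20% threshold, so Mateo is a related party to Ridgefield Services GmbH.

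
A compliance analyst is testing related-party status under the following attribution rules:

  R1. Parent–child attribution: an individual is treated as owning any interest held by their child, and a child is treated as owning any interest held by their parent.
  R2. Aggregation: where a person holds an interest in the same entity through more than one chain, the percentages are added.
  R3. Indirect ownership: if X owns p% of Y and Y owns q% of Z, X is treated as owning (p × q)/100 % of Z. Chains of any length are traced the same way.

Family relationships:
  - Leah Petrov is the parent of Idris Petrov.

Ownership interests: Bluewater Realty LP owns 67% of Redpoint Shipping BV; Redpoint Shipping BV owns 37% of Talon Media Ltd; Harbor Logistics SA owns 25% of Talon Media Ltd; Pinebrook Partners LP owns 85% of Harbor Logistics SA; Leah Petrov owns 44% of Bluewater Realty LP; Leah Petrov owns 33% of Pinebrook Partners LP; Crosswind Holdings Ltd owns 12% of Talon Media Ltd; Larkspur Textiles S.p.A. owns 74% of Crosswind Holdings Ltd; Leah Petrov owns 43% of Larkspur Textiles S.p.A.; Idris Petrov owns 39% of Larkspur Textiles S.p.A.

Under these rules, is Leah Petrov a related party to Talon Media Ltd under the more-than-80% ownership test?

No

By parent–child attribution (R1), Leah Petrov is treated as also owning Idris Petrov's interest in Larkspur Textiles S.p.A, giving 43% + 39% = 82%.
Chain via Larkspur Textiles S.p.A. → Crosswind Holdings Ltd (R3): 82% × 74% × 12% = 7.2816% of Talon Media Ltd.
Chain via Bluewater Realty LP → Redpoint Shipping BV (R3): 44% × 67% × 37% = 10.9076% of Talon Media Ltd.
Chain via Pinebrook Partners LP → Harbor Logistics SA (R3): 33% × 85% × 25% = 7.0125% of Talon Media Ltd.
Aggregating (R2): 7.2816% + 10.9076% + 7.0125% = 25.2017%.
25.2017% does not exceed the 80% threshold, so Leah is not a related party to Talon Media Ltd.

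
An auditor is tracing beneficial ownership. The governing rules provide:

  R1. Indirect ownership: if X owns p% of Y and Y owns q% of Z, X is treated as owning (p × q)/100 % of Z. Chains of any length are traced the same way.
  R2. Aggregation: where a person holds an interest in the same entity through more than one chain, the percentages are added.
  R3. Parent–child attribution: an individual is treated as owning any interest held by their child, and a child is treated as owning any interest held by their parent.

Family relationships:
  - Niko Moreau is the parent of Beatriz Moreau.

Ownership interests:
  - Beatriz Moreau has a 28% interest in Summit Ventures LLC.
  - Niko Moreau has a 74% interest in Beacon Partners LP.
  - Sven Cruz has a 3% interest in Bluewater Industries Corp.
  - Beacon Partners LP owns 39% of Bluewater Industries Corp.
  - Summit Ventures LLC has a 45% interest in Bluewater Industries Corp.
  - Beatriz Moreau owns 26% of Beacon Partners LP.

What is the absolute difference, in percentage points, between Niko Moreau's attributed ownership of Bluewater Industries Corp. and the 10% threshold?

By parent–child attribution (R3), Niko Moreau is treated as also owning Beatriz Moreau's interest in Beacon Partners LP, giving 74% + 26% = 100%.
By parent–child attribution (R3), Niko Moreau is treated as owning Beatriz Moreau's 28% interest in Summit Ventures LLC.
Chain via Beacon Partners LP (R1): 100% × 39% = 39% of Bluewater Industries Corp.
Chain via Summit Ventures LLC (R1): 28% × 45% = 12.6% of Bluewater Industries Corp.
Aggregating (R2): 39% + 12.6% = 51.6%.
51.6% exceeds the 10% threshold by 41.6 percentage points.

41.6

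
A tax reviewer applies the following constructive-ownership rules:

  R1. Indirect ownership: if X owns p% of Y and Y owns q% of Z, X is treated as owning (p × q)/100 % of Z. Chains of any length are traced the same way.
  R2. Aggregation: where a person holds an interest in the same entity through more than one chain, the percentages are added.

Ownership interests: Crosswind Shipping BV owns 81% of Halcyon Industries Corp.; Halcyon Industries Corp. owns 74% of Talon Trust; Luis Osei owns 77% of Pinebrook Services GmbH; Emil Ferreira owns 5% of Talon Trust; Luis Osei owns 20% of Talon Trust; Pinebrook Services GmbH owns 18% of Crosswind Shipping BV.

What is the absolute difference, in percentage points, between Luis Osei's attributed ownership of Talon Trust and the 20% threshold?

Chain via Pinebrook Services GmbH → Crosswind Shipping BV → Halcyon Industries Corp. (R1): 77% × 18% × 81% × 74% = 8.307684% of Talon Trust.
Direct interest in Talon Trust: 20%.
Aggregating (R2): 8.307684% + 20% = 28.307684%.
28.307684% exceeds the 20% threshold by 8.307684 percentage points.

8.307684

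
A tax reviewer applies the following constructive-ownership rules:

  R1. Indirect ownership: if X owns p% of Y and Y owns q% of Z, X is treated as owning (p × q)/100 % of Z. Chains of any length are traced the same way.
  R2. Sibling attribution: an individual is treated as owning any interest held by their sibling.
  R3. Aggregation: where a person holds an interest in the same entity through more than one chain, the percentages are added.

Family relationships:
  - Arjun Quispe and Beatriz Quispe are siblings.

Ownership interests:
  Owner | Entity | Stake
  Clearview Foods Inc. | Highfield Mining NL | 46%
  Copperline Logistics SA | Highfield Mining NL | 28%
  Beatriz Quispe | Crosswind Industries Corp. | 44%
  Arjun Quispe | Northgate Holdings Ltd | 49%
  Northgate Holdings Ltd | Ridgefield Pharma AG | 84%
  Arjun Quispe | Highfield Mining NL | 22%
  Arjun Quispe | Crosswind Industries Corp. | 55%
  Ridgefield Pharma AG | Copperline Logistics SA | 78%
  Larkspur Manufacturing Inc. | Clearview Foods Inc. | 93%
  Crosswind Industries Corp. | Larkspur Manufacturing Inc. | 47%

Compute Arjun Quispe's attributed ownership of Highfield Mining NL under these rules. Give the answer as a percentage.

50.894878%

By sibling attribution (R2), Arjun Quispe is treated as also owning Beatriz Quispe's interest in Crosswind Industries Corp, giving 55% + 44% = 99%.
Chain via Northgate Holdings Ltd → Ridgefield Pharma AG → Copperline Logistics SA (R1): 49% × 84% × 78% × 28% = 8.989344% of Highfield Mining NL.
Chain via Crosswind Industries Corp. → Larkspur Manufacturing Inc. → Clearview Foods Inc. (R1): 99% × 47% × 93% × 46% = 19.905534% of Highfield Mining NL.
Direct interest in Highfield Mining NL: 22%.
Aggregating (R3): 8.989344% + 19.905534% + 22% = 50.894878%.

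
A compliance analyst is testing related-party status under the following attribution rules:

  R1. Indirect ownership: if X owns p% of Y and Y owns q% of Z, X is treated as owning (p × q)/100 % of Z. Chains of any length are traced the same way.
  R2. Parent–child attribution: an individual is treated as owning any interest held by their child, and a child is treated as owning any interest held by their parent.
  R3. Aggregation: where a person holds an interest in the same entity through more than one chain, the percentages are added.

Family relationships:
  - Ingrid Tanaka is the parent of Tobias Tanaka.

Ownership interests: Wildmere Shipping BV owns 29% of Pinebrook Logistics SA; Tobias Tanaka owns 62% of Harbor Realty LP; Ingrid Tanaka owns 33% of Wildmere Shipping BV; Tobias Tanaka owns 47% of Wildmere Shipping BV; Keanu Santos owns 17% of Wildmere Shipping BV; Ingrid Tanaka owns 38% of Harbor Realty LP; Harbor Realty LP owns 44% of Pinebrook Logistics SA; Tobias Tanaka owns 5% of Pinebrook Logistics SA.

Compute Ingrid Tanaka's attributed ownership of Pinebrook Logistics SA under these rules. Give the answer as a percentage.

By parent–child attribution (R2), Ingrid Tanaka is treated as also owning Tobias Tanaka's interest in Wildmere Shipping BV, giving 33% + 47% = 80%.
By parent–child attribution (R2), Ingrid Tanaka is treated as also owning Tobias Tanaka's interest in Harbor Realty LP, giving 38% + 62% = 100%.
By parent–child attribution (R2), Ingrid Tanaka is treated as owning Tobias Tanaka's 5% interest in Pinebrook Logistics SA.
Chain via Wildmere Shipping BV (R1): 80% × 29% = 23.2% of Pinebrook Logistics SA.
Chain via Harbor Realty LP (R1): 100% × 44% = 44% of Pinebrook Logistics SA.
Direct interest in Pinebrook Logistics SA: 5%.
Aggregating (R3): 23.2% + 44% + 5% = 72.2%.

72.2%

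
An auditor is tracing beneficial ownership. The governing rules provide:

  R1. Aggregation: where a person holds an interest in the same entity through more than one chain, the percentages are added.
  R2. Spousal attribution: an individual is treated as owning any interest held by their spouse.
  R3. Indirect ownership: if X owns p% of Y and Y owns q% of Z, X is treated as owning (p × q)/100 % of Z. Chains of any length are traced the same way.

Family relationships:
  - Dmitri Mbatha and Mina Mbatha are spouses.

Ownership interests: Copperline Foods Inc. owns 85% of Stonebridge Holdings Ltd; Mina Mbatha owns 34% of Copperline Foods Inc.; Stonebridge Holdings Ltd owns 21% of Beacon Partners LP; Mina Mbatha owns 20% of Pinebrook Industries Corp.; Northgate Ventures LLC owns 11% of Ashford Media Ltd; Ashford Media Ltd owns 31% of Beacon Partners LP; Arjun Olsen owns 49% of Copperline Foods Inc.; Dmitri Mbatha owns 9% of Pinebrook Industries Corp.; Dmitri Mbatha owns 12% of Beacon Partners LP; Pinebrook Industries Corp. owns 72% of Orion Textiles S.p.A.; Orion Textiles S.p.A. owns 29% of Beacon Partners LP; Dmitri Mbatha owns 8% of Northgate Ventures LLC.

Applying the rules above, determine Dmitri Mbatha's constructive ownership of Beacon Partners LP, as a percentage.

24.397%

By spousal attribution (R2), Dmitri Mbatha is treated as also owning Mina Mbatha's interest in Pinebrook Industries Corp, giving 9% + 20% = 29%.
By spousal attribution (R2), Dmitri Mbatha is treated as owning Mina Mbatha's 34% interest in Copperline Foods Inc.
Chain via Pinebrook Industries Corp. → Orion Textiles S.p.A. (R3): 29% × 72% × 29% = 6.0552% of Beacon Partners LP.
Chain via Northgate Ventures LLC → Ashford Media Ltd (R3): 8% × 11% × 31% = 0.2728% of Beacon Partners LP.
Direct interest in Beacon Partners LP: 12%.
Chain via Copperline Foods Inc. → Stonebridge Holdings Ltd (R3): 34% × 85% × 21% = 6.069% of Beacon Partners LP.
Aggregating (R1): 6.0552% + 0.2728% + 12% + 6.069% = 24.397%.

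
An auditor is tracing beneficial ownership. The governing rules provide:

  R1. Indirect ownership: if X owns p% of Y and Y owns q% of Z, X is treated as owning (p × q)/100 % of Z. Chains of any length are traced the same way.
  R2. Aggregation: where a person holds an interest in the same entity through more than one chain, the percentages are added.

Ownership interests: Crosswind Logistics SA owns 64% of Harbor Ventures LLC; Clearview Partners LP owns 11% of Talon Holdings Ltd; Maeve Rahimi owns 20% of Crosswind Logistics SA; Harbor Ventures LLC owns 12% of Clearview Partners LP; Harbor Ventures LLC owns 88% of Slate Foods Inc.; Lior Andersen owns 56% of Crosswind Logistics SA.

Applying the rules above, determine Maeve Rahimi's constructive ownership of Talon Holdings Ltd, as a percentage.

0.16896%

Chain via Crosswind Logistics SA → Harbor Ventures LLC → Clearview Partners LP (R1): 20% × 64% × 12% × 11% = 0.16896% of Talon Holdings Ltd.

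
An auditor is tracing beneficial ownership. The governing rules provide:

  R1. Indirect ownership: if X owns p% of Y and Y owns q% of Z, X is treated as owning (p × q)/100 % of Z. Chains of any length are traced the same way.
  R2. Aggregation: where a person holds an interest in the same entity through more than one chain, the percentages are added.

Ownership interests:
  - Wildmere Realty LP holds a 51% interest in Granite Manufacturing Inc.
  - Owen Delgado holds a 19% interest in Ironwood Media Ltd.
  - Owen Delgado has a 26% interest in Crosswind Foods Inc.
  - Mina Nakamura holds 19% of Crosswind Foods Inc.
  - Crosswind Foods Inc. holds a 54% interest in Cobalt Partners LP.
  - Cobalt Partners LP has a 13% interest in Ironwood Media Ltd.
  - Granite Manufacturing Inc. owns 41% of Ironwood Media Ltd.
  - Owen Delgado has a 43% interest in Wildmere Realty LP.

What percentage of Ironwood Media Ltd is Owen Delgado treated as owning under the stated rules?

29.8165%

Chain via Crosswind Foods Inc. → Cobalt Partners LP (R1): 26% × 54% × 13% = 1.8252% of Ironwood Media Ltd.
Chain via Wildmere Realty LP → Granite Manufacturing Inc. (R1): 43% × 51% × 41% = 8.9913% of Ironwood Media Ltd.
Direct interest in Ironwood Media Ltd: 19%.
Aggregating (R2): 1.8252% + 8.9913% + 19% = 29.8165%.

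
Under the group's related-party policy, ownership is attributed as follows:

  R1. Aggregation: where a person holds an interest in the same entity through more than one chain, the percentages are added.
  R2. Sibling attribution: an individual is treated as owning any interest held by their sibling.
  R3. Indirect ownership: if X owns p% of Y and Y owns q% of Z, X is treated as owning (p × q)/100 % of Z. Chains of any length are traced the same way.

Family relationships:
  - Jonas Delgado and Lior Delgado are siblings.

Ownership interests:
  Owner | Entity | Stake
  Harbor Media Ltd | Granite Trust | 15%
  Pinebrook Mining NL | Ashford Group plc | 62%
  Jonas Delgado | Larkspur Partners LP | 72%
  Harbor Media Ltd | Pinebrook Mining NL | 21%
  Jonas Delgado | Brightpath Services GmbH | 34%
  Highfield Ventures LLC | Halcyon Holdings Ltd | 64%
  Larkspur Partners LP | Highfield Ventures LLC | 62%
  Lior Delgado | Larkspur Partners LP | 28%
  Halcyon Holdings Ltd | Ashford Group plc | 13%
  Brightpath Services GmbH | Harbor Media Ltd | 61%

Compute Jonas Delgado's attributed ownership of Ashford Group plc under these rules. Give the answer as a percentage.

By sibling attribution (R2), Jonas Delgado is treated as also owning Lior Delgado's interest in Larkspur Partners LP, giving 72% + 28% = 100%.
Chain via Brightpath Services GmbH → Harbor Media Ltd → Pinebrook Mining NL (R3): 34% × 61% × 21% × 62% = 2.700348% of Ashford Group plc.
Chain via Larkspur Partners LP → Highfield Ventures LLC → Halcyon Holdings Ltd (R3): 100% × 62% × 64% × 13% = 5.1584% of Ashford Group plc.
Aggregating (R1): 2.700348% + 5.1584% = 7.858748%.

7.858748%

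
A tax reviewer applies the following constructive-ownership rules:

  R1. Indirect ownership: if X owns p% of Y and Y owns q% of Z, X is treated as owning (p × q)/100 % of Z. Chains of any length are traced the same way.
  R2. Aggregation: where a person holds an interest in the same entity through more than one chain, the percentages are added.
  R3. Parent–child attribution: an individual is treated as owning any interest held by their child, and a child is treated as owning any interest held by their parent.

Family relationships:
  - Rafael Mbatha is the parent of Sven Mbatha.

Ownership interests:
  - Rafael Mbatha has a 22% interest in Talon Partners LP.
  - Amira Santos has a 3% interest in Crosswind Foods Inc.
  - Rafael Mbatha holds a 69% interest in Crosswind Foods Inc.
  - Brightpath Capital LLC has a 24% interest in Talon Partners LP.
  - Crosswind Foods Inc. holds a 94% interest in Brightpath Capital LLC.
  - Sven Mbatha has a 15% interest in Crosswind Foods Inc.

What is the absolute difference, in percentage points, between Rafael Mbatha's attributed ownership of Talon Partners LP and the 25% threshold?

By parent–child attribution (R3), Rafael Mbatha is treated as also owning Sven Mbatha's interest in Crosswind Foods Inc, giving 69% + 15% = 84%.
Chain via Crosswind Foods Inc. → Brightpath Capital LLC (R1): 84% × 94% × 24% = 18.9504% of Talon Partners LP.
Direct interest in Talon Partners LP: 22%.
Aggregating (R2): 18.9504% + 22% = 40.9504%.
40.9504% exceeds the 25% threshold by 15.9504 percentage points.

15.9504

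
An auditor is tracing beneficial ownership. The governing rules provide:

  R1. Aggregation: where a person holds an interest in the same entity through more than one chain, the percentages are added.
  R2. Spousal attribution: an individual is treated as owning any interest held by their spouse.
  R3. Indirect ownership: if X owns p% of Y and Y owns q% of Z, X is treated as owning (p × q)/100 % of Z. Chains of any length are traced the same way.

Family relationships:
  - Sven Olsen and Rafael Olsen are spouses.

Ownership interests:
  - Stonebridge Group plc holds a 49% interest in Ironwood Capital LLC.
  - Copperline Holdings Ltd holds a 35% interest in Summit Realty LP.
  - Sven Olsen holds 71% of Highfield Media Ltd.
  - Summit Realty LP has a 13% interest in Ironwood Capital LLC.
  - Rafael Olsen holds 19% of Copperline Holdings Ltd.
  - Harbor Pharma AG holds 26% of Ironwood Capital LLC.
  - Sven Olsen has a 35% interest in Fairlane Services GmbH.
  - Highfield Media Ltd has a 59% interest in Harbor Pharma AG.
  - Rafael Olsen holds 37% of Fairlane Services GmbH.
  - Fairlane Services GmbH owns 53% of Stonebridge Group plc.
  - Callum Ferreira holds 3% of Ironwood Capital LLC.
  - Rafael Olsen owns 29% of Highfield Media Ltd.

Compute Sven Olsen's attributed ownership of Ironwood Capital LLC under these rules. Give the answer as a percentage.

34.9029%

By spousal attribution (R2), Sven Olsen is treated as also owning Rafael Olsen's interest in Highfield Media Ltd, giving 71% + 29% = 100%.
By spousal attribution (R2), Sven Olsen is treated as also owning Rafael Olsen's interest in Fairlane Services GmbH, giving 35% + 37% = 72%.
By spousal attribution (R2), Sven Olsen is treated as owning Rafael Olsen's 19% interest in Copperline Holdings Ltd.
Chain via Highfield Media Ltd → Harbor Pharma AG (R3): 100% × 59% × 26% = 15.34% of Ironwood Capital LLC.
Chain via Fairlane Services GmbH → Stonebridge Group plc (R3): 72% × 53% × 49% = 18.6984% of Ironwood Capital LLC.
Chain via Copperline Holdings Ltd → Summit Realty LP (R3): 19% × 35% × 13% = 0.8645% of Ironwood Capital LLC.
Aggregating (R1): 15.34% + 18.6984% + 0.8645% = 34.9029%.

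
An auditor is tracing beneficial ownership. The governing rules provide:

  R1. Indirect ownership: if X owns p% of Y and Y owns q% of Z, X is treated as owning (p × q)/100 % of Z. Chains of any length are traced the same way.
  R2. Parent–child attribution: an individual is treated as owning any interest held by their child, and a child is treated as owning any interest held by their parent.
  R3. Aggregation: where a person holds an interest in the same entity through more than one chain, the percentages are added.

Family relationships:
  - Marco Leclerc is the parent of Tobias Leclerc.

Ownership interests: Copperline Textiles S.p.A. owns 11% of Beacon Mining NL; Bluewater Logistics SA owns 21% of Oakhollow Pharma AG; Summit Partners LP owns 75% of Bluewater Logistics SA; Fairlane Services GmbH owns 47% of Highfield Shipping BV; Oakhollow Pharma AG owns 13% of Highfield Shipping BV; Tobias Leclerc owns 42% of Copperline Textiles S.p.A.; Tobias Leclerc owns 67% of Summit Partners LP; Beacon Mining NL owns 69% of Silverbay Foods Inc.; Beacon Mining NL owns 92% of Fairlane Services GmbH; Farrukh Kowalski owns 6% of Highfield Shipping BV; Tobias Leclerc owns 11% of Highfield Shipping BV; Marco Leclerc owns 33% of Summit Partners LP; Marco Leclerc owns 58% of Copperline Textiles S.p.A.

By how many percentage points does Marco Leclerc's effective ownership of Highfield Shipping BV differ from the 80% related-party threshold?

62.1961

By parent–child attribution (R2), Marco Leclerc is treated as also owning Tobias Leclerc's interest in Copperline Textiles S.p.A, giving 58% + 42% = 100%.
By parent–child attribution (R2), Marco Leclerc is treated as also owning Tobias Leclerc's interest in Summit Partners LP, giving 33% + 67% = 100%.
By parent–child attribution (R2), Marco Leclerc is treated as owning Tobias Leclerc's 11% interest in Highfield Shipping BV.
Chain via Copperline Textiles S.p.A. → Beacon Mining NL → Fairlane Services GmbH (R1): 100% × 11% × 92% × 47% = 4.7564% of Highfield Shipping BV.
Chain via Summit Partners LP → Bluewater Logistics SA → Oakhollow Pharma AG (R1): 100% × 75% × 21% × 13% = 2.0475% of Highfield Shipping BV.
Direct interest in Highfield Shipping BV: 11%.
Aggregating (R3): 4.7564% + 2.0475% + 11% = 17.8039%.
17.8039% falls short of the 80% threshold by 62.1961 percentage points.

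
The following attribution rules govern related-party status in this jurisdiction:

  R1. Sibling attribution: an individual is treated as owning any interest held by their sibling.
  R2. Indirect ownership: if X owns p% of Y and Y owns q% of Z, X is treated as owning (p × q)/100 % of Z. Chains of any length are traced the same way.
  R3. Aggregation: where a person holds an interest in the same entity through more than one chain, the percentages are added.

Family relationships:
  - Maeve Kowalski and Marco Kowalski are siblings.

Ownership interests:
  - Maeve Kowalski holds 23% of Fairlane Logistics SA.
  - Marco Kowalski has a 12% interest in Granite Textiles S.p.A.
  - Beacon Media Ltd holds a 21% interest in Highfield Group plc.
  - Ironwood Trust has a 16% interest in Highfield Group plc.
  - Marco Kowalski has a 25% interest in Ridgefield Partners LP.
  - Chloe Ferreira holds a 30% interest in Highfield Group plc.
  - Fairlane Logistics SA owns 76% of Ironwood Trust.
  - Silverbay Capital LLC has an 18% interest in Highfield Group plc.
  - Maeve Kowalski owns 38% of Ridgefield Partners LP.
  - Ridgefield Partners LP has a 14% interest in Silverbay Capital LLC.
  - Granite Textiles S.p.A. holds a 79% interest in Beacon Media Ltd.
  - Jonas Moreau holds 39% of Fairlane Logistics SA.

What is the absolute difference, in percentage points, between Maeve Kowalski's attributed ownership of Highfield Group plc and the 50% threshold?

By sibling attribution (R1), Maeve Kowalski is treated as also owning Marco Kowalski's interest in Ridgefield Partners LP, giving 38% + 25% = 63%.
By sibling attribution (R1), Maeve Kowalski is treated as owning Marco Kowalski's 12% interest in Granite Textiles S.p.A.
Chain via Fairlane Logistics SA → Ironwood Trust (R2): 23% × 76% × 16% = 2.7968% of Highfield Group plc.
Chain via Ridgefield Partners LP → Silverbay Capital LLC (R2): 63% × 14% × 18% = 1.5876% of Highfield Group plc.
Chain via Granite Textiles S.p.A. → Beacon Media Ltd (R2): 12% × 79% × 21% = 1.9908% of Highfield Group plc.
Aggregating (R3): 2.7968% + 1.5876% + 1.9908% = 6.3752%.
6.3752% falls short of the 50% threshold by 43.6248 percentage points.

43.6248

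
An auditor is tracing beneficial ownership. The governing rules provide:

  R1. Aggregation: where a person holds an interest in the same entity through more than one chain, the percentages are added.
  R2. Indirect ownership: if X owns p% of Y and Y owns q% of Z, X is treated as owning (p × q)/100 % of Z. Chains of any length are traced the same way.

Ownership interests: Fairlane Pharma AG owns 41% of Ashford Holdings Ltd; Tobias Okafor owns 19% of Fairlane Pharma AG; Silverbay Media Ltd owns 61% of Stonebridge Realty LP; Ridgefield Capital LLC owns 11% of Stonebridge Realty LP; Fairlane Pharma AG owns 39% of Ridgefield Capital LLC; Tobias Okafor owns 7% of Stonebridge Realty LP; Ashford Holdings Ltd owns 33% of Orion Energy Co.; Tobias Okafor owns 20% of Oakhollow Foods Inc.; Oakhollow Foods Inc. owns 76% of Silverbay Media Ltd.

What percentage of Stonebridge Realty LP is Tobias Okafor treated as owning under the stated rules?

Chain via Fairlane Pharma AG → Ridgefield Capital LLC (R2): 19% × 39% × 11% = 0.8151% of Stonebridge Realty LP.
Chain via Oakhollow Foods Inc. → Silverbay Media Ltd (R2): 20% × 76% × 61% = 9.272% of Stonebridge Realty LP.
Direct interest in Stonebridge Realty LP: 7%.
Aggregating (R1): 0.8151% + 9.272% + 7% = 17.0871%.

17.0871%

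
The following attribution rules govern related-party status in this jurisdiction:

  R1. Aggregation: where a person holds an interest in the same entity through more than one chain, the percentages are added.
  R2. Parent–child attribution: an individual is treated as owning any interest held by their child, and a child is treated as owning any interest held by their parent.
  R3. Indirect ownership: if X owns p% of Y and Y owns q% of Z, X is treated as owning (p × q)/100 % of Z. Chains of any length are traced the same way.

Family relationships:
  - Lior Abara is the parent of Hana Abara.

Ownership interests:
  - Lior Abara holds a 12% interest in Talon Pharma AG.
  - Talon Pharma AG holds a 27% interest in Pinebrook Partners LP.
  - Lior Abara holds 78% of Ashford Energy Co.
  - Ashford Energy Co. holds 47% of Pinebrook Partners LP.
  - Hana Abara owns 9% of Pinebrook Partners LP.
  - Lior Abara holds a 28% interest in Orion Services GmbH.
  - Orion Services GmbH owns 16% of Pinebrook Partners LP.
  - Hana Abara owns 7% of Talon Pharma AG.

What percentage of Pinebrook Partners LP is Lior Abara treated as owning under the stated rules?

By parent–child attribution (R2), Lior Abara is treated as also owning Hana Abara's interest in Talon Pharma AG, giving 12% + 7% = 19%.
By parent–child attribution (R2), Lior Abara is treated as owning Hana Abara's 9% interest in Pinebrook Partners LP.
Chain via Talon Pharma AG (R3): 19% × 27% = 5.13% of Pinebrook Partners LP.
Chain via Ashford Energy Co. (R3): 78% × 47% = 36.66% of Pinebrook Partners LP.
Chain via Orion Services GmbH (R3): 28% × 16% = 4.48% of Pinebrook Partners LP.
Direct interest in Pinebrook Partners LP: 9%.
Aggregating (R1): 5.13% + 36.66% + 4.48% + 9% = 55.27%.

55.27%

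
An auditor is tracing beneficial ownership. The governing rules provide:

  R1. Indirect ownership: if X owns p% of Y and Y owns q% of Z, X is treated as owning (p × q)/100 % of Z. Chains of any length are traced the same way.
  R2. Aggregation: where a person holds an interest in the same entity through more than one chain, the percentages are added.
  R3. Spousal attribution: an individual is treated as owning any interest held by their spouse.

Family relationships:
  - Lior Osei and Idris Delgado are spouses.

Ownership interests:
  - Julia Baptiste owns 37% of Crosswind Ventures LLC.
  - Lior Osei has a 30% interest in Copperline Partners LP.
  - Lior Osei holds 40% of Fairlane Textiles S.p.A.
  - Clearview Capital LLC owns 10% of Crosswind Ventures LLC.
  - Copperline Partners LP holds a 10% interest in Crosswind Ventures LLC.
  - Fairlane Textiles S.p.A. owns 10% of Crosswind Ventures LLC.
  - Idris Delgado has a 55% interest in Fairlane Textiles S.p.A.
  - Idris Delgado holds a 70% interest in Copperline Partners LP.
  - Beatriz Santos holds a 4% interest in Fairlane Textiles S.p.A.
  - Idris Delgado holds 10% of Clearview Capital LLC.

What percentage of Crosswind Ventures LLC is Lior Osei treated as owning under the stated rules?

20.5%

By spousal attribution (R3), Lior Osei is treated as also owning Idris Delgado's interest in Copperline Partners LP, giving 30% + 70% = 100%.
By spousal attribution (R3), Lior Osei is treated as also owning Idris Delgado's interest in Fairlane Textiles S.p.A, giving 40% + 55% = 95%.
By spousal attribution (R3), Lior Osei is treated as owning Idris Delgado's 10% interest in Clearview Capital LLC.
Chain via Copperline Partners LP (R1): 100% × 10% = 10% of Crosswind Ventures LLC.
Chain via Fairlane Textiles S.p.A. (R1): 95% × 10% = 9.5% of Crosswind Ventures LLC.
Chain via Clearview Capital LLC (R1): 10% × 10% = 1% of Crosswind Ventures LLC.
Aggregating (R2): 10% + 9.5% + 1% = 20.5%.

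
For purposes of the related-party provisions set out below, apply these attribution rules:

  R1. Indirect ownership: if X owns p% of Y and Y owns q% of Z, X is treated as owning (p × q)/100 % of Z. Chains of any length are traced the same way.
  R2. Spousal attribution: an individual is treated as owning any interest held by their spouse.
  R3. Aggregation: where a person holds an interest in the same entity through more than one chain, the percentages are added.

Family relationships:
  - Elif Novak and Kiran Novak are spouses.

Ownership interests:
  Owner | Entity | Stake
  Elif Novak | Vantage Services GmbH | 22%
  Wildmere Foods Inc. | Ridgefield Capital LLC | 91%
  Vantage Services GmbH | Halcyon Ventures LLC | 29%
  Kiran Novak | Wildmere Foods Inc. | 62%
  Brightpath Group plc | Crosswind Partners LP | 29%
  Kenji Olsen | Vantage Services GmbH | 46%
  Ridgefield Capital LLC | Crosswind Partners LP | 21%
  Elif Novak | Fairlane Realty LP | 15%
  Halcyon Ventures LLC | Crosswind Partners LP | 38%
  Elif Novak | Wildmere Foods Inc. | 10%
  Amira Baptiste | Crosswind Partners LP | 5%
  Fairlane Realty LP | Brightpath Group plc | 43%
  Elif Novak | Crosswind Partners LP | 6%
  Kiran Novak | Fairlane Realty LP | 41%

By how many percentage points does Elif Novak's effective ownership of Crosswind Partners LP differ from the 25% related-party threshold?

By spousal attribution (R2), Elif Novak is treated as also owning Kiran Novak's interest in Wildmere Foods Inc, giving 10% + 62% = 72%.
By spousal attribution (R2), Elif Novak is treated as also owning Kiran Novak's interest in Fairlane Realty LP, giving 15% + 41% = 56%.
Chain via Vantage Services GmbH → Halcyon Ventures LLC (R1): 22% × 29% × 38% = 2.4244% of Crosswind Partners LP.
Chain via Wildmere Foods Inc. → Ridgefield Capital LLC (R1): 72% × 91% × 21% = 13.7592% of Crosswind Partners LP.
Chain via Fairlane Realty LP → Brightpath Group plc (R1): 56% × 43% × 29% = 6.9832% of Crosswind Partners LP.
Direct interest in Crosswind Partners LP: 6%.
Aggregating (R3): 2.4244% + 13.7592% + 6.9832% + 6% = 29.1668%.
29.1668% exceeds the 25% threshold by 4.1668 percentage points.

4.1668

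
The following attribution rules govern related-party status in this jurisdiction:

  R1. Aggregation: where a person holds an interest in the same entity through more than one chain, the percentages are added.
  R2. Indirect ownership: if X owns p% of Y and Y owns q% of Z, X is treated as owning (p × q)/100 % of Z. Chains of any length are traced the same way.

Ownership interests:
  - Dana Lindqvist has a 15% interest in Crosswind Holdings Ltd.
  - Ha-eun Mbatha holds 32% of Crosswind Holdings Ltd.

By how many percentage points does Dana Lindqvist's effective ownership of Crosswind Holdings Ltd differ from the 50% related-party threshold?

35

Direct interest in Crosswind Holdings Ltd: 15%.
15% falls short of the 50% threshold by 35 percentage points.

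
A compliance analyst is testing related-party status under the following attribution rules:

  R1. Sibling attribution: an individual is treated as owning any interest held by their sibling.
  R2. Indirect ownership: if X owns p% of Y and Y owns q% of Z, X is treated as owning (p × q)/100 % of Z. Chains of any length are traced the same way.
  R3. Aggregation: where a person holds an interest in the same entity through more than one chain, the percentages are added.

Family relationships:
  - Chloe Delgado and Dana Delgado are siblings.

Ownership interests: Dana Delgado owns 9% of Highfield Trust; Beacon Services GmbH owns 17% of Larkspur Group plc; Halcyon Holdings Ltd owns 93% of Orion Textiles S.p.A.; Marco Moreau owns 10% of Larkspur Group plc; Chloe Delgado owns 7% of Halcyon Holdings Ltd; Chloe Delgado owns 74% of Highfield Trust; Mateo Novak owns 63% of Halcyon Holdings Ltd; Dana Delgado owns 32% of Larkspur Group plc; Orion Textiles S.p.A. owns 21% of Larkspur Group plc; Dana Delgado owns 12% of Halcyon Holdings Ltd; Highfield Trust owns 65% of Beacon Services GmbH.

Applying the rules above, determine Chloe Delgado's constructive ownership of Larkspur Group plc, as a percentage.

44.8822%

By sibling attribution (R1), Chloe Delgado is treated as also owning Dana Delgado's interest in Halcyon Holdings Ltd, giving 7% + 12% = 19%.
By sibling attribution (R1), Chloe Delgado is treated as also owning Dana Delgado's interest in Highfield Trust, giving 74% + 9% = 83%.
By sibling attribution (R1), Chloe Delgado is treated as owning Dana Delgado's 32% interest in Larkspur Group plc.
Chain via Halcyon Holdings Ltd → Orion Textiles S.p.A. (R2): 19% × 93% × 21% = 3.7107% of Larkspur Group plc.
Chain via Highfield Trust → Beacon Services GmbH (R2): 83% × 65% × 17% = 9.1715% of Larkspur Group plc.
Direct interest in Larkspur Group plc: 32%.
Aggregating (R3): 3.7107% + 9.1715% + 32% = 44.8822%.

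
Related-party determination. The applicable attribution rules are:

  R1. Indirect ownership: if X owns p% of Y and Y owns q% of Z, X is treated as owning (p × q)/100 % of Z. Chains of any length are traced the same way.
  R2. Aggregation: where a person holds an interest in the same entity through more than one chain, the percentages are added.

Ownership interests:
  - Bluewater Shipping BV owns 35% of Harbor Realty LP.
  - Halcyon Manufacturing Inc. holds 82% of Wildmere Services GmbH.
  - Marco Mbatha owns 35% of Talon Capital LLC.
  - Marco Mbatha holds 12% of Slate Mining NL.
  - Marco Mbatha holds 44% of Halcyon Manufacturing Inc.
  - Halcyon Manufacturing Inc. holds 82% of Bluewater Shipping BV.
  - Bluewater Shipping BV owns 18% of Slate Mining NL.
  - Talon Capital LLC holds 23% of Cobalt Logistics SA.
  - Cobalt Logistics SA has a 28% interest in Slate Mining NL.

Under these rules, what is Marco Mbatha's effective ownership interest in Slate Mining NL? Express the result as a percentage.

20.7484%

Chain via Talon Capital LLC → Cobalt Logistics SA (R1): 35% × 23% × 28% = 2.254% of Slate Mining NL.
Chain via Halcyon Manufacturing Inc. → Bluewater Shipping BV (R1): 44% × 82% × 18% = 6.4944% of Slate Mining NL.
Direct interest in Slate Mining NL: 12%.
Aggregating (R2): 2.254% + 6.4944% + 12% = 20.7484%.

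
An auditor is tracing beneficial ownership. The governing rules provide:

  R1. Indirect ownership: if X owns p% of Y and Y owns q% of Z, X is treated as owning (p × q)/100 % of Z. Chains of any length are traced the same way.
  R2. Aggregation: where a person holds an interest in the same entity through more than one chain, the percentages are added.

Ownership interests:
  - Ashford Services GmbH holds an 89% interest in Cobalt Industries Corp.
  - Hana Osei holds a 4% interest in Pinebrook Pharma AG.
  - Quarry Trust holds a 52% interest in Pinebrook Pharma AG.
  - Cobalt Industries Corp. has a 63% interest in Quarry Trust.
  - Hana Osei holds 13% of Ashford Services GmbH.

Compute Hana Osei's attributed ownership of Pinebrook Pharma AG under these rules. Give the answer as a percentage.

7.790332%

Chain via Ashford Services GmbH → Cobalt Industries Corp. → Quarry Trust (R1): 13% × 89% × 63% × 52% = 3.790332% of Pinebrook Pharma AG.
Direct interest in Pinebrook Pharma AG: 4%.
Aggregating (R2): 3.790332% + 4% = 7.790332%.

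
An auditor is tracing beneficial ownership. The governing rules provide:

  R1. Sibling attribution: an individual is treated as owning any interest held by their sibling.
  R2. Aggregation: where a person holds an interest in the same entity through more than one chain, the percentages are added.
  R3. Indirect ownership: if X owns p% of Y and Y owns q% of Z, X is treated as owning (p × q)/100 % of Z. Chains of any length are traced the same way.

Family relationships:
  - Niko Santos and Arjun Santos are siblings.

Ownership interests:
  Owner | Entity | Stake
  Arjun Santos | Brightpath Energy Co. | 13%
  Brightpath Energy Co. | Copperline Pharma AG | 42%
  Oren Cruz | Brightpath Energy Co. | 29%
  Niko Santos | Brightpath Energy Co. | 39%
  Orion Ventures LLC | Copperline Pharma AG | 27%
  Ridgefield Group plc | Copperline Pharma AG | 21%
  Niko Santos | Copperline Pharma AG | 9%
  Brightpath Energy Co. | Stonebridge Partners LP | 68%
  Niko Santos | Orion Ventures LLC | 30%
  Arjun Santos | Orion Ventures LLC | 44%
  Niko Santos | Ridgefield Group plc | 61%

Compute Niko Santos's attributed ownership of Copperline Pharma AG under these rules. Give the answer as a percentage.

63.63%

By sibling attribution (R1), Niko Santos is treated as also owning Arjun Santos's interest in Orion Ventures LLC, giving 30% + 44% = 74%.
By sibling attribution (R1), Niko Santos is treated as also owning Arjun Santos's interest in Brightpath Energy Co, giving 39% + 13% = 52%.
Chain via Orion Ventures LLC (R3): 74% × 27% = 19.98% of Copperline Pharma AG.
Chain via Brightpath Energy Co. (R3): 52% × 42% = 21.84% of Copperline Pharma AG.
Chain via Ridgefield Group plc (R3): 61% × 21% = 12.81% of Copperline Pharma AG.
Direct interest in Copperline Pharma AG: 9%.
Aggregating (R2): 19.98% + 21.84% + 12.81% + 9% = 63.63%.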